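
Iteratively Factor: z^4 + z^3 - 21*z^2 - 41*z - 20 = (z + 1)*(z^3 - 21*z - 20) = (z - 5)*(z + 1)*(z^2 + 5*z + 4) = (z - 5)*(z + 1)*(z + 4)*(z + 1)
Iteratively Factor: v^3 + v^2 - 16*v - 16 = (v + 4)*(v^2 - 3*v - 4) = (v + 1)*(v + 4)*(v - 4)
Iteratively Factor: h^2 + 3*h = (h)*(h + 3)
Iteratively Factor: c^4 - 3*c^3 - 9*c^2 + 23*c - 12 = (c + 3)*(c^3 - 6*c^2 + 9*c - 4) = (c - 4)*(c + 3)*(c^2 - 2*c + 1) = (c - 4)*(c - 1)*(c + 3)*(c - 1)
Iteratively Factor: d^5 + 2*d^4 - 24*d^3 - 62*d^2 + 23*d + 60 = (d + 4)*(d^4 - 2*d^3 - 16*d^2 + 2*d + 15) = (d - 1)*(d + 4)*(d^3 - d^2 - 17*d - 15) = (d - 1)*(d + 1)*(d + 4)*(d^2 - 2*d - 15) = (d - 5)*(d - 1)*(d + 1)*(d + 4)*(d + 3)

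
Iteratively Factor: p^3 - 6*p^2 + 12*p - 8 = (p - 2)*(p^2 - 4*p + 4) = (p - 2)^2*(p - 2)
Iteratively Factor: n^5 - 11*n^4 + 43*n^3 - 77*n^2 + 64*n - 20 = (n - 2)*(n^4 - 9*n^3 + 25*n^2 - 27*n + 10) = (n - 2)*(n - 1)*(n^3 - 8*n^2 + 17*n - 10) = (n - 5)*(n - 2)*(n - 1)*(n^2 - 3*n + 2) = (n - 5)*(n - 2)*(n - 1)^2*(n - 2)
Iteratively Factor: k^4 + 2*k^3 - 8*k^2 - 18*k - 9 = (k + 3)*(k^3 - k^2 - 5*k - 3) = (k + 1)*(k + 3)*(k^2 - 2*k - 3) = (k - 3)*(k + 1)*(k + 3)*(k + 1)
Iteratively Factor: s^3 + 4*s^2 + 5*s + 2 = (s + 1)*(s^2 + 3*s + 2) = (s + 1)^2*(s + 2)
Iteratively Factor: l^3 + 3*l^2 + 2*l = (l + 1)*(l^2 + 2*l) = l*(l + 1)*(l + 2)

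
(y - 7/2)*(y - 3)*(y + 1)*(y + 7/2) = y^4 - 2*y^3 - 61*y^2/4 + 49*y/2 + 147/4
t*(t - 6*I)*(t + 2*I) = t^3 - 4*I*t^2 + 12*t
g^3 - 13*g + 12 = (g - 3)*(g - 1)*(g + 4)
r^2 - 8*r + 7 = (r - 7)*(r - 1)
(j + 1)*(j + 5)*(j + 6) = j^3 + 12*j^2 + 41*j + 30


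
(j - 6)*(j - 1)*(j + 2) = j^3 - 5*j^2 - 8*j + 12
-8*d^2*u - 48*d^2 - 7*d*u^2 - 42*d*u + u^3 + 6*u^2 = (-8*d + u)*(d + u)*(u + 6)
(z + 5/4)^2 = z^2 + 5*z/2 + 25/16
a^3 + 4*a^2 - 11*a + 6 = (a - 1)^2*(a + 6)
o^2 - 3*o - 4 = (o - 4)*(o + 1)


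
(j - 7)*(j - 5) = j^2 - 12*j + 35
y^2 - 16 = (y - 4)*(y + 4)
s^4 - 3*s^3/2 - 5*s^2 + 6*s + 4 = (s - 2)^2*(s + 1/2)*(s + 2)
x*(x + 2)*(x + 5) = x^3 + 7*x^2 + 10*x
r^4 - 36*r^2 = r^2*(r - 6)*(r + 6)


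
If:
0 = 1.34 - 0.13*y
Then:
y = 10.31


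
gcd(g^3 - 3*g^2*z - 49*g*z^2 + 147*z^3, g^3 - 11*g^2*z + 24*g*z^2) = -g + 3*z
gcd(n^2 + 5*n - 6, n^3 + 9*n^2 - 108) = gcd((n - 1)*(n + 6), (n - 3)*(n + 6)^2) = n + 6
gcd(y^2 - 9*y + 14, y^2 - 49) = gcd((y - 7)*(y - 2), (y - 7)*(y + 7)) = y - 7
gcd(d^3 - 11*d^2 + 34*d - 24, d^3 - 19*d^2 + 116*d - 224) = d - 4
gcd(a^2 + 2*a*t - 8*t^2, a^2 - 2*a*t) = -a + 2*t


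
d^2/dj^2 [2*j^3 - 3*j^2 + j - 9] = 12*j - 6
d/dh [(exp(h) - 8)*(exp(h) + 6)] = 2*(exp(h) - 1)*exp(h)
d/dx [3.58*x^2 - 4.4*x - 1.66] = 7.16*x - 4.4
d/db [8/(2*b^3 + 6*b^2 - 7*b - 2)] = 8*(-6*b^2 - 12*b + 7)/(2*b^3 + 6*b^2 - 7*b - 2)^2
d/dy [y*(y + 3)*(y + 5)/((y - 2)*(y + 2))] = (y^4 - 27*y^2 - 64*y - 60)/(y^4 - 8*y^2 + 16)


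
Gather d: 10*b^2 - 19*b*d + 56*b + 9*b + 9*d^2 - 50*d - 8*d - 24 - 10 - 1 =10*b^2 + 65*b + 9*d^2 + d*(-19*b - 58) - 35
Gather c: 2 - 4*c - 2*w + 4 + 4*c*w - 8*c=c*(4*w - 12) - 2*w + 6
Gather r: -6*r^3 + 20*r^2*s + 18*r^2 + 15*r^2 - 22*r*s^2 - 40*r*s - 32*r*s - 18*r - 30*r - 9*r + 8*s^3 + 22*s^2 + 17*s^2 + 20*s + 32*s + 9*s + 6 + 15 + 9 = -6*r^3 + r^2*(20*s + 33) + r*(-22*s^2 - 72*s - 57) + 8*s^3 + 39*s^2 + 61*s + 30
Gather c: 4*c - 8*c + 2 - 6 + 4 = -4*c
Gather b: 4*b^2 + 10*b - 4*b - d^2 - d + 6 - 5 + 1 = 4*b^2 + 6*b - d^2 - d + 2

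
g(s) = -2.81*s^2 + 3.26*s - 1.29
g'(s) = 3.26 - 5.62*s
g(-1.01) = -7.45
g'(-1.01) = 8.94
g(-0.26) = -2.33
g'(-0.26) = 4.72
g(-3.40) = -44.86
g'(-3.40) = 22.37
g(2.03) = -6.25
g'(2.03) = -8.15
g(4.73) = -48.74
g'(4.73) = -23.32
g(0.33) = -0.52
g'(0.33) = 1.41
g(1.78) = -4.39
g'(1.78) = -6.74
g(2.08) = -6.67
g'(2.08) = -8.43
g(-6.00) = -122.01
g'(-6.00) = 36.98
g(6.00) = -82.89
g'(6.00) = -30.46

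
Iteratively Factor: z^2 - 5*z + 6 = (z - 3)*(z - 2)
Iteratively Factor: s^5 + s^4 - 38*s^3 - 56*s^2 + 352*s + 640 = (s - 4)*(s^4 + 5*s^3 - 18*s^2 - 128*s - 160) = (s - 4)*(s + 2)*(s^3 + 3*s^2 - 24*s - 80) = (s - 5)*(s - 4)*(s + 2)*(s^2 + 8*s + 16) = (s - 5)*(s - 4)*(s + 2)*(s + 4)*(s + 4)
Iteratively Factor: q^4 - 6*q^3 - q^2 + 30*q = (q + 2)*(q^3 - 8*q^2 + 15*q) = (q - 5)*(q + 2)*(q^2 - 3*q) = q*(q - 5)*(q + 2)*(q - 3)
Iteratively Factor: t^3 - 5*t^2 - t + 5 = (t + 1)*(t^2 - 6*t + 5) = (t - 5)*(t + 1)*(t - 1)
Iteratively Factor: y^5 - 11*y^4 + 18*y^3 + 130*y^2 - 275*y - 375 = (y - 5)*(y^4 - 6*y^3 - 12*y^2 + 70*y + 75) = (y - 5)^2*(y^3 - y^2 - 17*y - 15) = (y - 5)^3*(y^2 + 4*y + 3) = (y - 5)^3*(y + 3)*(y + 1)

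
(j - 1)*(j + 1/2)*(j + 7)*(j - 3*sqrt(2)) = j^4 - 3*sqrt(2)*j^3 + 13*j^3/2 - 39*sqrt(2)*j^2/2 - 4*j^2 - 7*j/2 + 12*sqrt(2)*j + 21*sqrt(2)/2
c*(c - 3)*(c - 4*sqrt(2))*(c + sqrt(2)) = c^4 - 3*sqrt(2)*c^3 - 3*c^3 - 8*c^2 + 9*sqrt(2)*c^2 + 24*c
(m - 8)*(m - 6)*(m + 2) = m^3 - 12*m^2 + 20*m + 96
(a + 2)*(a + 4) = a^2 + 6*a + 8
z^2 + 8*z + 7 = (z + 1)*(z + 7)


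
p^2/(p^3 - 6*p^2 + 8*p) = p/(p^2 - 6*p + 8)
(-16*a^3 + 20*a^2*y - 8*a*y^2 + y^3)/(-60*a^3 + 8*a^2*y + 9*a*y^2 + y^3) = (8*a^2 - 6*a*y + y^2)/(30*a^2 + 11*a*y + y^2)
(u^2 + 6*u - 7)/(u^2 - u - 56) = (u - 1)/(u - 8)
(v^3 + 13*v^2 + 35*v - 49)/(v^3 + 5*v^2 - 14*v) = (v^2 + 6*v - 7)/(v*(v - 2))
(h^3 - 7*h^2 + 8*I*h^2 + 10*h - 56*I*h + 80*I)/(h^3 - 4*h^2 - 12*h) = (h^3 + h^2*(-7 + 8*I) + 2*h*(5 - 28*I) + 80*I)/(h*(h^2 - 4*h - 12))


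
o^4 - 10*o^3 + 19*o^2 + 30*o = o*(o - 6)*(o - 5)*(o + 1)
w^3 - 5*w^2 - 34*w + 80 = (w - 8)*(w - 2)*(w + 5)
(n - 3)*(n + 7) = n^2 + 4*n - 21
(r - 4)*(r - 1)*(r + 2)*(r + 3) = r^4 - 15*r^2 - 10*r + 24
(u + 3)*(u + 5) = u^2 + 8*u + 15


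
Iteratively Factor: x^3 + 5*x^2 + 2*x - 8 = (x - 1)*(x^2 + 6*x + 8) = (x - 1)*(x + 4)*(x + 2)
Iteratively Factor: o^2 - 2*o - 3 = (o + 1)*(o - 3)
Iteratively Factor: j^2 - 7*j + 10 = (j - 2)*(j - 5)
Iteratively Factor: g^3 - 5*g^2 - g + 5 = (g - 1)*(g^2 - 4*g - 5) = (g - 5)*(g - 1)*(g + 1)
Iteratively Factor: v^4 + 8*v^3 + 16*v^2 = (v + 4)*(v^3 + 4*v^2) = (v + 4)^2*(v^2) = v*(v + 4)^2*(v)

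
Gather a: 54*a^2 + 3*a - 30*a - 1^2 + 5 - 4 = 54*a^2 - 27*a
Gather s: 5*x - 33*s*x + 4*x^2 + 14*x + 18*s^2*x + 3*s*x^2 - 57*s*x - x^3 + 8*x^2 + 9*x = 18*s^2*x + s*(3*x^2 - 90*x) - x^3 + 12*x^2 + 28*x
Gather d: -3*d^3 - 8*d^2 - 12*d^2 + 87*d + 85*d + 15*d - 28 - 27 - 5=-3*d^3 - 20*d^2 + 187*d - 60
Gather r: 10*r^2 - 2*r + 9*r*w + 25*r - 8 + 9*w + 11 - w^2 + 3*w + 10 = 10*r^2 + r*(9*w + 23) - w^2 + 12*w + 13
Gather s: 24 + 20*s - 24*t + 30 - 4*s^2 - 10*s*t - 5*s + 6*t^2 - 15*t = -4*s^2 + s*(15 - 10*t) + 6*t^2 - 39*t + 54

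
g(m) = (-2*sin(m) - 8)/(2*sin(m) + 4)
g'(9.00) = -0.31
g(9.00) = -1.83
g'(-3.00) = -0.57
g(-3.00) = -2.08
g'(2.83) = -0.36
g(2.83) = -1.87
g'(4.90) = 0.36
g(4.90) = -2.97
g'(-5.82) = 0.30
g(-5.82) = -1.82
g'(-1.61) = -0.08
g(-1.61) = -3.00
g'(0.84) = 0.18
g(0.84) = -1.73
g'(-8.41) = -0.80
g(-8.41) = -2.74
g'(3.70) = -0.78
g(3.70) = -2.36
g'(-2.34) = -0.85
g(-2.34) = -2.56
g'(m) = -2*(-2*sin(m) - 8)*cos(m)/(2*sin(m) + 4)^2 - 2*cos(m)/(2*sin(m) + 4)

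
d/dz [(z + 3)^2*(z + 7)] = (z + 3)*(3*z + 17)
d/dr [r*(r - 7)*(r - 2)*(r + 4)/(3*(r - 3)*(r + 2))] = 2*(r^5 - 4*r^4 - 7*r^3 + 28*r^2 + 132*r - 168)/(3*(r^4 - 2*r^3 - 11*r^2 + 12*r + 36))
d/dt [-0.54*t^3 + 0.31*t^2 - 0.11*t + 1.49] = -1.62*t^2 + 0.62*t - 0.11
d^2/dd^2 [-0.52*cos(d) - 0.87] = 0.52*cos(d)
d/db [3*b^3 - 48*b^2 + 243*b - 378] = 9*b^2 - 96*b + 243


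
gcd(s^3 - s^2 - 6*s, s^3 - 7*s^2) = s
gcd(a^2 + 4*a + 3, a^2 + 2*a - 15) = 1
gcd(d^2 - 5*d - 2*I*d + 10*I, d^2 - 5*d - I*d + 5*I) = d - 5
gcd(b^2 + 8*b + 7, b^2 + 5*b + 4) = b + 1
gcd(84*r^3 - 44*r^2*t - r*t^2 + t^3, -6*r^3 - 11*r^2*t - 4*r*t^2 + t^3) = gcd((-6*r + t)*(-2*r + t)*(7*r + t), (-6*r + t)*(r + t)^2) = 6*r - t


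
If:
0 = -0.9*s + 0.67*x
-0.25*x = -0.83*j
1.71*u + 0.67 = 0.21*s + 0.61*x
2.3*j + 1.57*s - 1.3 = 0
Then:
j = 0.21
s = 0.52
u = -0.08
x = 0.70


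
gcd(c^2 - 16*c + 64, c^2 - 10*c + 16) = c - 8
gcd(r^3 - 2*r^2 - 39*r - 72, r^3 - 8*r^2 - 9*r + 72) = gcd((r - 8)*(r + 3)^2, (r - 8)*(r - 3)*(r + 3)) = r^2 - 5*r - 24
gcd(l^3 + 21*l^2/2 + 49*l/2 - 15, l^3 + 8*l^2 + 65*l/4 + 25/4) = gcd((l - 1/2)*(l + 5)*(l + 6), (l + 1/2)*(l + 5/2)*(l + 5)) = l + 5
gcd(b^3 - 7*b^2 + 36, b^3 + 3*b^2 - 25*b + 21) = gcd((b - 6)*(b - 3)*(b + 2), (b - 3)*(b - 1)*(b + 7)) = b - 3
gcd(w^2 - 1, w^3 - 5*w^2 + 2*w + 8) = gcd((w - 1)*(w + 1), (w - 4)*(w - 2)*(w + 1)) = w + 1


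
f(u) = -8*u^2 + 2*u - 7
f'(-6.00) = 98.00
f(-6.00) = -307.00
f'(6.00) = -94.00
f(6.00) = -283.00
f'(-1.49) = 25.84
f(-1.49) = -27.74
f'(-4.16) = 68.56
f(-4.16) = -153.76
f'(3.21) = -49.36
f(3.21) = -83.01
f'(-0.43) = 8.88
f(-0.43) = -9.34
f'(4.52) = -70.32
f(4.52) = -161.40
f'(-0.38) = 8.08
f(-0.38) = -8.92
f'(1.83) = -27.28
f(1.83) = -30.13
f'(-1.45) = 25.20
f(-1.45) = -26.72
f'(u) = 2 - 16*u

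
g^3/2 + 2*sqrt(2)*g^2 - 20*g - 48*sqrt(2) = (g/2 + sqrt(2))*(g - 4*sqrt(2))*(g + 6*sqrt(2))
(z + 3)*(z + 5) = z^2 + 8*z + 15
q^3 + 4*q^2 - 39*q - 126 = (q - 6)*(q + 3)*(q + 7)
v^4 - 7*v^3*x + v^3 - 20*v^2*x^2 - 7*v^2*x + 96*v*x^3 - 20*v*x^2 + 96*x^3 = (v + 1)*(v - 8*x)*(v - 3*x)*(v + 4*x)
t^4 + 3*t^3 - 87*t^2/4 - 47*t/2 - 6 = (t - 4)*(t + 1/2)^2*(t + 6)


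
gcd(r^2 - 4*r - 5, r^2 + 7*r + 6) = r + 1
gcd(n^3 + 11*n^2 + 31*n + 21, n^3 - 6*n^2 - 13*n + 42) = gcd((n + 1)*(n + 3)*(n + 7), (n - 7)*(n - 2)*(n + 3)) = n + 3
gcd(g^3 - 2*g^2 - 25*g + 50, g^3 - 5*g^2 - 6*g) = 1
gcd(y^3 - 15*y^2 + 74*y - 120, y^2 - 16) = y - 4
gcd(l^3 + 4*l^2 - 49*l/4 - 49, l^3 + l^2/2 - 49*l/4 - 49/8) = l^2 - 49/4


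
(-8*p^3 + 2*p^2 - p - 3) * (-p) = 8*p^4 - 2*p^3 + p^2 + 3*p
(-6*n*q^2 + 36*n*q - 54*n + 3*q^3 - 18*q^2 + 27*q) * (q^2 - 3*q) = -6*n*q^4 + 54*n*q^3 - 162*n*q^2 + 162*n*q + 3*q^5 - 27*q^4 + 81*q^3 - 81*q^2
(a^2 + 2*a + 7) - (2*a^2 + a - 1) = -a^2 + a + 8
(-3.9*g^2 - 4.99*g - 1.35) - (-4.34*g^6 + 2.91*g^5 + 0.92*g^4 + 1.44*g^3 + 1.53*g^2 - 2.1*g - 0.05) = 4.34*g^6 - 2.91*g^5 - 0.92*g^4 - 1.44*g^3 - 5.43*g^2 - 2.89*g - 1.3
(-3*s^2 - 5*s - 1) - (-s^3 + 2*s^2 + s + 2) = s^3 - 5*s^2 - 6*s - 3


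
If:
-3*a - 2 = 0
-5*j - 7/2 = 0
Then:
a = -2/3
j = -7/10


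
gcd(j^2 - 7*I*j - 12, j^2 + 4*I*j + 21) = j - 3*I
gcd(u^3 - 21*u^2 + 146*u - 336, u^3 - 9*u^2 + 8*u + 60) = u - 6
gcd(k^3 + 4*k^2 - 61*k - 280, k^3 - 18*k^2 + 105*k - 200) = k - 8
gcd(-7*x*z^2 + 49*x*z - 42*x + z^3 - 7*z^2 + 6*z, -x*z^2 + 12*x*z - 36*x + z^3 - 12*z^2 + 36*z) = z - 6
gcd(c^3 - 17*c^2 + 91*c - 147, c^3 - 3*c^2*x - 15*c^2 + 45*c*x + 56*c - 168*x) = c - 7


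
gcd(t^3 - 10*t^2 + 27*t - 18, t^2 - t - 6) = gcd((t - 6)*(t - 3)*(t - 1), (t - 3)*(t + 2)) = t - 3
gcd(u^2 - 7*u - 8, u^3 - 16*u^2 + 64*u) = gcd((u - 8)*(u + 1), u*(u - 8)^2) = u - 8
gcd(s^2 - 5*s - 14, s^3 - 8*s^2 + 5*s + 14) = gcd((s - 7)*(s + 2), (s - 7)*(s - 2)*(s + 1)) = s - 7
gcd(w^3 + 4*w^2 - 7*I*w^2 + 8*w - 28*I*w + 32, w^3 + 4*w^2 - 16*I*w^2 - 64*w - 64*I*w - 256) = w^2 + w*(4 - 8*I) - 32*I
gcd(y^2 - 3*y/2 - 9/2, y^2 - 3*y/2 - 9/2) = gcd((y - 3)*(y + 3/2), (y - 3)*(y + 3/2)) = y^2 - 3*y/2 - 9/2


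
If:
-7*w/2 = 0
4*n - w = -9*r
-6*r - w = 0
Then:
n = 0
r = 0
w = 0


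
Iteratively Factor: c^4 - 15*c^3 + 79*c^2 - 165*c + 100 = (c - 4)*(c^3 - 11*c^2 + 35*c - 25) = (c - 5)*(c - 4)*(c^2 - 6*c + 5) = (c - 5)^2*(c - 4)*(c - 1)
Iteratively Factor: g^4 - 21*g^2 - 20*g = (g - 5)*(g^3 + 5*g^2 + 4*g) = g*(g - 5)*(g^2 + 5*g + 4) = g*(g - 5)*(g + 1)*(g + 4)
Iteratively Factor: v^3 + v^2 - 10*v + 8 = (v - 2)*(v^2 + 3*v - 4) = (v - 2)*(v - 1)*(v + 4)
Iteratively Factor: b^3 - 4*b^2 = (b - 4)*(b^2) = b*(b - 4)*(b)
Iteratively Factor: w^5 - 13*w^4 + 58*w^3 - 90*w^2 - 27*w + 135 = (w - 5)*(w^4 - 8*w^3 + 18*w^2 - 27) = (w - 5)*(w - 3)*(w^3 - 5*w^2 + 3*w + 9) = (w - 5)*(w - 3)^2*(w^2 - 2*w - 3) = (w - 5)*(w - 3)^2*(w + 1)*(w - 3)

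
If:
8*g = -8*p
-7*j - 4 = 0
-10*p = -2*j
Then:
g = 4/35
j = -4/7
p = -4/35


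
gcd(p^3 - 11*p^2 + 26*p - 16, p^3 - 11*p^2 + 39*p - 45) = 1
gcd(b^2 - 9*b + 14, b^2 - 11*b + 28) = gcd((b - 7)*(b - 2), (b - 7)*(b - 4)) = b - 7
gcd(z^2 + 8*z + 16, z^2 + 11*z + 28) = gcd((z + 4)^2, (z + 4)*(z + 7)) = z + 4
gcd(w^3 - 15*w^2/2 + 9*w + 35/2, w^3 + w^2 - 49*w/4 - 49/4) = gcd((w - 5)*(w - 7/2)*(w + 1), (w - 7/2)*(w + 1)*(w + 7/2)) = w^2 - 5*w/2 - 7/2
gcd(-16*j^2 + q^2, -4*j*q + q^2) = -4*j + q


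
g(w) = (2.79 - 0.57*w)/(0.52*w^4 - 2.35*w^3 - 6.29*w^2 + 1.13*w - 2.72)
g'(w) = (2.79 - 0.57*w)*(-2.08*w^3 + 7.05*w^2 + 12.58*w - 1.13)/(0.52*w^4 - 2.35*w^3 - 6.29*w^2 + 1.13*w - 2.72)^2 - 0.57/(0.52*w^4 - 2.35*w^3 - 6.29*w^2 + 1.13*w - 2.72) = (0.8892*w^4 - 8.4822*w^3 + 16.0842*w^2 + 35.0982*w - 1.6023)/(0.2704*w^8 - 2.444*w^7 - 1.0191*w^6 + 30.7382*w^5 + 31.4243*w^4 - 1.4314*w^3 + 35.4945*w^2 - 6.1472*w + 7.3984)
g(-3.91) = 0.03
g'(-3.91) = 0.03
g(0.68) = -0.44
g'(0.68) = 0.90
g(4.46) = -0.00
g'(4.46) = 0.00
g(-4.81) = 0.01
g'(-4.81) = 0.01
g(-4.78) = 0.01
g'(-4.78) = 0.01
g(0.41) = -0.74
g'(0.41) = 1.25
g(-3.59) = 0.05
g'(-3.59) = 0.05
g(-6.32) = 0.01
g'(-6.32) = 0.00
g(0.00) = -1.03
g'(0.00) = -0.22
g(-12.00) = 0.00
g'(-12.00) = 0.00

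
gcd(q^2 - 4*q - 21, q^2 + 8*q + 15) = q + 3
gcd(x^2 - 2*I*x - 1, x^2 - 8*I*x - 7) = x - I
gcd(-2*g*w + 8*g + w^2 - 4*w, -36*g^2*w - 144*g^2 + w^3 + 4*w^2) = 1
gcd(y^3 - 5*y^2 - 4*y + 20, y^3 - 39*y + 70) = y^2 - 7*y + 10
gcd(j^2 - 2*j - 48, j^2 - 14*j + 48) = j - 8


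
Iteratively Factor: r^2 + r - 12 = (r + 4)*(r - 3)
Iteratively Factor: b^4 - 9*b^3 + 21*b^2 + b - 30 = (b + 1)*(b^3 - 10*b^2 + 31*b - 30) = (b - 2)*(b + 1)*(b^2 - 8*b + 15) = (b - 5)*(b - 2)*(b + 1)*(b - 3)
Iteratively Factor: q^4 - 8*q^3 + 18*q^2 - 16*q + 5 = (q - 5)*(q^3 - 3*q^2 + 3*q - 1) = (q - 5)*(q - 1)*(q^2 - 2*q + 1) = (q - 5)*(q - 1)^2*(q - 1)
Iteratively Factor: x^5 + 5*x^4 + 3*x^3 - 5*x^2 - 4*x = (x + 4)*(x^4 + x^3 - x^2 - x) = (x + 1)*(x + 4)*(x^3 - x) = (x - 1)*(x + 1)*(x + 4)*(x^2 + x) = x*(x - 1)*(x + 1)*(x + 4)*(x + 1)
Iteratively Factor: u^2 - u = (u)*(u - 1)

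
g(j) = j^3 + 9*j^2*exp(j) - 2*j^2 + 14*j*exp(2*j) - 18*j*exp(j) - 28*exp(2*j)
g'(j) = 9*j^2*exp(j) + 3*j^2 + 28*j*exp(2*j) - 4*j - 42*exp(2*j) - 18*exp(j)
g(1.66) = -159.32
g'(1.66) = 161.31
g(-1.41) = 0.94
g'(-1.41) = 6.72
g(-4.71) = -146.30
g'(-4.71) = 87.01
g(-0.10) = -22.38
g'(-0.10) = -52.45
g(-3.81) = -79.97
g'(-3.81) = 61.21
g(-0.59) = -4.42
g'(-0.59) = -22.82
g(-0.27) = -14.47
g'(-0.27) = -40.82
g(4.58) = 353891.68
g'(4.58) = 836759.94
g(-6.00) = -286.93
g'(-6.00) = 132.76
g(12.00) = 3708652874792.82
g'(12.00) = 7788009907181.41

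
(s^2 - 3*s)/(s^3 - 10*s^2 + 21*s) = 1/(s - 7)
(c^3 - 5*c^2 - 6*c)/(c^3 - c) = (c - 6)/(c - 1)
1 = 1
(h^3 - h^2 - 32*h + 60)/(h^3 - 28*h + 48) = (h - 5)/(h - 4)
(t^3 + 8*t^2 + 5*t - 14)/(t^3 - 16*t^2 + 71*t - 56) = (t^2 + 9*t + 14)/(t^2 - 15*t + 56)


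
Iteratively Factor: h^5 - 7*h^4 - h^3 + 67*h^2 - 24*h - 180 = (h + 2)*(h^4 - 9*h^3 + 17*h^2 + 33*h - 90) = (h - 5)*(h + 2)*(h^3 - 4*h^2 - 3*h + 18) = (h - 5)*(h - 3)*(h + 2)*(h^2 - h - 6) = (h - 5)*(h - 3)*(h + 2)^2*(h - 3)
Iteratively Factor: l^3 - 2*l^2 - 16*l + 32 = (l + 4)*(l^2 - 6*l + 8) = (l - 2)*(l + 4)*(l - 4)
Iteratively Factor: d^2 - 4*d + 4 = (d - 2)*(d - 2)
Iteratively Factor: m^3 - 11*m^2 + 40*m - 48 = (m - 4)*(m^2 - 7*m + 12) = (m - 4)*(m - 3)*(m - 4)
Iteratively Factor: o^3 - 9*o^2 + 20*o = (o - 4)*(o^2 - 5*o) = (o - 5)*(o - 4)*(o)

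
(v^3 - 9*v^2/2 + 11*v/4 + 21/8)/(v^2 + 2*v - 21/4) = (4*v^2 - 12*v - 7)/(2*(2*v + 7))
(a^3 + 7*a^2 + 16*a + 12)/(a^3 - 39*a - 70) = (a^2 + 5*a + 6)/(a^2 - 2*a - 35)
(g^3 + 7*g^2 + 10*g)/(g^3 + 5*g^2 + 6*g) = (g + 5)/(g + 3)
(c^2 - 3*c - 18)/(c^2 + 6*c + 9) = (c - 6)/(c + 3)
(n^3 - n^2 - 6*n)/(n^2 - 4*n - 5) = n*(-n^2 + n + 6)/(-n^2 + 4*n + 5)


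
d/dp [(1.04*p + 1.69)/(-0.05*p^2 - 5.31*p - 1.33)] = (0.052*p^2 + 0.169*p + 7.5907)/(0.0025*p^4 + 0.531*p^3 + 28.3291*p^2 + 14.1246*p + 1.7689)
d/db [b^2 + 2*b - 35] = 2*b + 2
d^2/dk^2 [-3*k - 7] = 0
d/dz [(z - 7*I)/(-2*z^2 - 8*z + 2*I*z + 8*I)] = (-z^2 - 4*z + I*z + (z - 7*I)*(2*z + 4 - I) + 4*I)/(2*(z^2 + 4*z - I*z - 4*I)^2)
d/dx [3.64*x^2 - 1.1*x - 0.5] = 7.28*x - 1.1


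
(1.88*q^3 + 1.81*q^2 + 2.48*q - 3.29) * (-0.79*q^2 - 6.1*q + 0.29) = -1.4852*q^5 - 12.8979*q^4 - 12.455*q^3 - 12.004*q^2 + 20.7882*q - 0.9541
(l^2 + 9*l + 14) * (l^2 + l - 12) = l^4 + 10*l^3 + 11*l^2 - 94*l - 168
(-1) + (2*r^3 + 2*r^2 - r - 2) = 2*r^3 + 2*r^2 - r - 3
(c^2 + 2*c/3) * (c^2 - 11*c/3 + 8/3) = c^4 - 3*c^3 + 2*c^2/9 + 16*c/9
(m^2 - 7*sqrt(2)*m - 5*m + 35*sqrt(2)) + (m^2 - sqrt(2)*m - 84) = 2*m^2 - 8*sqrt(2)*m - 5*m - 84 + 35*sqrt(2)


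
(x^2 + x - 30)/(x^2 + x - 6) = (x^2 + x - 30)/(x^2 + x - 6)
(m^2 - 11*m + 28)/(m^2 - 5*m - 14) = (m - 4)/(m + 2)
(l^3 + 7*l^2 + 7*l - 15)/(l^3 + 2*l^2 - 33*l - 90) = (l - 1)/(l - 6)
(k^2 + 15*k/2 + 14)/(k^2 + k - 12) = (k + 7/2)/(k - 3)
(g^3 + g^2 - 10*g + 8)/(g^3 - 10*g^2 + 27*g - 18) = (g^2 + 2*g - 8)/(g^2 - 9*g + 18)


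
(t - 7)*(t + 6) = t^2 - t - 42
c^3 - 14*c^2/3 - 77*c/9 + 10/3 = (c - 6)*(c - 1/3)*(c + 5/3)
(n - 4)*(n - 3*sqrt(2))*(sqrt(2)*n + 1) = sqrt(2)*n^3 - 4*sqrt(2)*n^2 - 5*n^2 - 3*sqrt(2)*n + 20*n + 12*sqrt(2)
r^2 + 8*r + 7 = (r + 1)*(r + 7)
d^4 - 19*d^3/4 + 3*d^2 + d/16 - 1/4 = (d - 4)*(d - 1/2)^2*(d + 1/4)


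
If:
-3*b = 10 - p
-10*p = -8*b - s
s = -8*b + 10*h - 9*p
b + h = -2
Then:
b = -210/67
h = 76/67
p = 40/67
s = 2080/67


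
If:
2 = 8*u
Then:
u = 1/4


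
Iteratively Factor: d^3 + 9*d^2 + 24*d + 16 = (d + 4)*(d^2 + 5*d + 4) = (d + 1)*(d + 4)*(d + 4)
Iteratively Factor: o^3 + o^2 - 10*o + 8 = (o - 1)*(o^2 + 2*o - 8) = (o - 2)*(o - 1)*(o + 4)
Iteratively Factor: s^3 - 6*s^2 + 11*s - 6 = (s - 2)*(s^2 - 4*s + 3) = (s - 2)*(s - 1)*(s - 3)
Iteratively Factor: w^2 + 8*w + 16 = (w + 4)*(w + 4)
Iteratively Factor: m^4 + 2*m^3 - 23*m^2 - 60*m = (m - 5)*(m^3 + 7*m^2 + 12*m) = (m - 5)*(m + 3)*(m^2 + 4*m) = m*(m - 5)*(m + 3)*(m + 4)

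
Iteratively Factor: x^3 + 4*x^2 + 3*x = (x + 3)*(x^2 + x) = x*(x + 3)*(x + 1)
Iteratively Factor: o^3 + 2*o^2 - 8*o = (o)*(o^2 + 2*o - 8) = o*(o - 2)*(o + 4)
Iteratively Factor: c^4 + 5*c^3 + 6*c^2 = (c)*(c^3 + 5*c^2 + 6*c) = c*(c + 3)*(c^2 + 2*c) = c*(c + 2)*(c + 3)*(c)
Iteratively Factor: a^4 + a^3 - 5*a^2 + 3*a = (a + 3)*(a^3 - 2*a^2 + a) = (a - 1)*(a + 3)*(a^2 - a) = a*(a - 1)*(a + 3)*(a - 1)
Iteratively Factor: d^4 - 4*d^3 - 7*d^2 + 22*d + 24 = (d - 3)*(d^3 - d^2 - 10*d - 8) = (d - 3)*(d + 2)*(d^2 - 3*d - 4) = (d - 3)*(d + 1)*(d + 2)*(d - 4)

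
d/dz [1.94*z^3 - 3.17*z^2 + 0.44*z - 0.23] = 5.82*z^2 - 6.34*z + 0.44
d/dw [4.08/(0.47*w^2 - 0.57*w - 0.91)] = (2.3256 - 3.8352*w)/(-0.47*w^2 + 0.57*w + 0.91)^2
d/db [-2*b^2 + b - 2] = 1 - 4*b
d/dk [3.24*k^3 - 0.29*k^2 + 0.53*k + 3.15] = 9.72*k^2 - 0.58*k + 0.53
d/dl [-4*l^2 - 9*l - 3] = -8*l - 9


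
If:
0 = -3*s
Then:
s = 0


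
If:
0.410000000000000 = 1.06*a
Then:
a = 0.39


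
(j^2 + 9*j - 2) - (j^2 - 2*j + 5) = 11*j - 7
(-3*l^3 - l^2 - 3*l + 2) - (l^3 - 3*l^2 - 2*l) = -4*l^3 + 2*l^2 - l + 2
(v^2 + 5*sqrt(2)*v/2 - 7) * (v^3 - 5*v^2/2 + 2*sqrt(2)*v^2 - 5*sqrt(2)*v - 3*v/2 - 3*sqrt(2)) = v^5 - 5*v^4/2 + 9*sqrt(2)*v^4/2 - 45*sqrt(2)*v^3/4 + 3*v^3/2 - 83*sqrt(2)*v^2/4 - 15*v^2/2 - 9*v/2 + 35*sqrt(2)*v + 21*sqrt(2)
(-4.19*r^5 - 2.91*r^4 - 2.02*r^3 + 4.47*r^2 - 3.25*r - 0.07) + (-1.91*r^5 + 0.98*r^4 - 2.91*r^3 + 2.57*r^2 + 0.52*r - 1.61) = -6.1*r^5 - 1.93*r^4 - 4.93*r^3 + 7.04*r^2 - 2.73*r - 1.68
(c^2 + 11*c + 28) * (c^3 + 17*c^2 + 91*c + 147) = c^5 + 28*c^4 + 306*c^3 + 1624*c^2 + 4165*c + 4116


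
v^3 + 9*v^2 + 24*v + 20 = (v + 2)^2*(v + 5)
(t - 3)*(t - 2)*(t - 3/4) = t^3 - 23*t^2/4 + 39*t/4 - 9/2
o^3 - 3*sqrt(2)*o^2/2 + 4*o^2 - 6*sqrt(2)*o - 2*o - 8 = (o + 4)*(o - 2*sqrt(2))*(o + sqrt(2)/2)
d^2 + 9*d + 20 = (d + 4)*(d + 5)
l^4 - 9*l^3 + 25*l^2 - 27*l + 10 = (l - 5)*(l - 2)*(l - 1)^2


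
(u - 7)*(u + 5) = u^2 - 2*u - 35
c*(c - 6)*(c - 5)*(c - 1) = c^4 - 12*c^3 + 41*c^2 - 30*c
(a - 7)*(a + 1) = a^2 - 6*a - 7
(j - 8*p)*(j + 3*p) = j^2 - 5*j*p - 24*p^2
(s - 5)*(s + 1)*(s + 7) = s^3 + 3*s^2 - 33*s - 35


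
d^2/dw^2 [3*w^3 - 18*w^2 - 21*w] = 18*w - 36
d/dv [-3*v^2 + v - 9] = 1 - 6*v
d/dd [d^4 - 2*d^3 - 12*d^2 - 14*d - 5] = 4*d^3 - 6*d^2 - 24*d - 14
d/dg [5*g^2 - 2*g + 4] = 10*g - 2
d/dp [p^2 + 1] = 2*p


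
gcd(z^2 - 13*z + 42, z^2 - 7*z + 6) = z - 6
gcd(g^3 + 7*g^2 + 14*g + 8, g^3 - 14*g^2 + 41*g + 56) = g + 1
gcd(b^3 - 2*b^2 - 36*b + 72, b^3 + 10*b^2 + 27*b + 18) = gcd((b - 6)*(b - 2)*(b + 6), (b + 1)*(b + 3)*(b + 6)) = b + 6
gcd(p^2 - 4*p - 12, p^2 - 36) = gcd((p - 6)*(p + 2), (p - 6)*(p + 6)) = p - 6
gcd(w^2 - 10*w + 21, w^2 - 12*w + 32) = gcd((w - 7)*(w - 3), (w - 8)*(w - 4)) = 1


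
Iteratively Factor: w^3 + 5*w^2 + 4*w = (w + 1)*(w^2 + 4*w) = (w + 1)*(w + 4)*(w)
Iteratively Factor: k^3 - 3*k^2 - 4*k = (k + 1)*(k^2 - 4*k) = k*(k + 1)*(k - 4)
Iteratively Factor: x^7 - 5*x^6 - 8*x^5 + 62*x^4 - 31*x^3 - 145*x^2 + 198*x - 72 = (x - 4)*(x^6 - x^5 - 12*x^4 + 14*x^3 + 25*x^2 - 45*x + 18) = (x - 4)*(x + 3)*(x^5 - 4*x^4 + 14*x^2 - 17*x + 6) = (x - 4)*(x + 2)*(x + 3)*(x^4 - 6*x^3 + 12*x^2 - 10*x + 3) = (x - 4)*(x - 1)*(x + 2)*(x + 3)*(x^3 - 5*x^2 + 7*x - 3) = (x - 4)*(x - 1)^2*(x + 2)*(x + 3)*(x^2 - 4*x + 3) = (x - 4)*(x - 1)^3*(x + 2)*(x + 3)*(x - 3)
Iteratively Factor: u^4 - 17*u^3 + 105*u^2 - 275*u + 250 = (u - 5)*(u^3 - 12*u^2 + 45*u - 50) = (u - 5)^2*(u^2 - 7*u + 10) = (u - 5)^2*(u - 2)*(u - 5)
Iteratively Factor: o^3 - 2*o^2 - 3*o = (o - 3)*(o^2 + o) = o*(o - 3)*(o + 1)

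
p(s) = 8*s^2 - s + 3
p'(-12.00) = -193.00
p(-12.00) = 1167.00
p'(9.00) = 143.00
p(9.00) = 642.00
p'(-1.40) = -23.40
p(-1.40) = 20.08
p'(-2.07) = -34.12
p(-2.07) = 39.35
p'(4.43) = 69.88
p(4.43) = 155.57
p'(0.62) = 8.92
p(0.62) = 5.46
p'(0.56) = 7.96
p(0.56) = 4.95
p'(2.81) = 43.96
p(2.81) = 63.36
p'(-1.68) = -27.88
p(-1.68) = 27.26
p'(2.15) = 33.40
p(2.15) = 37.83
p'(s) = 16*s - 1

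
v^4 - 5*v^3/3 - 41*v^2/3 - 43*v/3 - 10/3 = (v - 5)*(v + 1/3)*(v + 1)*(v + 2)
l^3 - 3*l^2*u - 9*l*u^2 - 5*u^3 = (l - 5*u)*(l + u)^2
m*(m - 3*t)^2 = m^3 - 6*m^2*t + 9*m*t^2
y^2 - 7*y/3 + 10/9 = (y - 5/3)*(y - 2/3)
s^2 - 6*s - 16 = (s - 8)*(s + 2)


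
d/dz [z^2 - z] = 2*z - 1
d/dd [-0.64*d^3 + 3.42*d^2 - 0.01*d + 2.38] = -1.92*d^2 + 6.84*d - 0.01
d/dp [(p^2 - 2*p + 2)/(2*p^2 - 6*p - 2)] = (-p^2 - 6*p + 8)/(2*(p^4 - 6*p^3 + 7*p^2 + 6*p + 1))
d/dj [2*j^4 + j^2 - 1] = 8*j^3 + 2*j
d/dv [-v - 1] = -1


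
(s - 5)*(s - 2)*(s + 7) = s^3 - 39*s + 70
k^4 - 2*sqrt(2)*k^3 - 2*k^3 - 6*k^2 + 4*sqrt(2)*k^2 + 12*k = k*(k - 2)*(k - 3*sqrt(2))*(k + sqrt(2))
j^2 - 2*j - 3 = (j - 3)*(j + 1)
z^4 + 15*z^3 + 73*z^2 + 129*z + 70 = (z + 1)*(z + 2)*(z + 5)*(z + 7)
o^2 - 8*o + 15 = (o - 5)*(o - 3)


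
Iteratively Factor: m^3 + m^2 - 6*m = (m + 3)*(m^2 - 2*m) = (m - 2)*(m + 3)*(m)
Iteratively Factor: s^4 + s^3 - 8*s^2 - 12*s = (s + 2)*(s^3 - s^2 - 6*s) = (s + 2)^2*(s^2 - 3*s) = s*(s + 2)^2*(s - 3)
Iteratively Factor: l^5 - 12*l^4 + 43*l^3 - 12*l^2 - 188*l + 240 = (l - 4)*(l^4 - 8*l^3 + 11*l^2 + 32*l - 60) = (l - 4)*(l - 2)*(l^3 - 6*l^2 - l + 30) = (l - 4)*(l - 2)*(l + 2)*(l^2 - 8*l + 15) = (l - 5)*(l - 4)*(l - 2)*(l + 2)*(l - 3)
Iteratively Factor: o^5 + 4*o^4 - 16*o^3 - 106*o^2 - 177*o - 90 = (o + 1)*(o^4 + 3*o^3 - 19*o^2 - 87*o - 90) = (o + 1)*(o + 3)*(o^3 - 19*o - 30) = (o + 1)*(o + 2)*(o + 3)*(o^2 - 2*o - 15) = (o - 5)*(o + 1)*(o + 2)*(o + 3)*(o + 3)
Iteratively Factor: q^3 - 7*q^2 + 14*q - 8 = (q - 4)*(q^2 - 3*q + 2) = (q - 4)*(q - 2)*(q - 1)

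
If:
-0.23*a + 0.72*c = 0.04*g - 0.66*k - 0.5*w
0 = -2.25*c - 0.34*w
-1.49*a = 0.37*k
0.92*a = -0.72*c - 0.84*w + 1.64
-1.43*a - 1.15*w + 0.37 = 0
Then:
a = 130.45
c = 24.46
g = -11000.99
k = -525.31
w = -161.89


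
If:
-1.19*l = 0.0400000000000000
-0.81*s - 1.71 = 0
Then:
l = -0.03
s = -2.11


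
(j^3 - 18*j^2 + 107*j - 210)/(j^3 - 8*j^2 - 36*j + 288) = (j^2 - 12*j + 35)/(j^2 - 2*j - 48)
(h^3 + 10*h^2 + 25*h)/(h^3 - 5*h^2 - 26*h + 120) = h*(h + 5)/(h^2 - 10*h + 24)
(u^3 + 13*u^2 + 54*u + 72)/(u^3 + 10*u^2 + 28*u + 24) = (u^2 + 7*u + 12)/(u^2 + 4*u + 4)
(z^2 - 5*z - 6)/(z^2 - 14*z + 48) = (z + 1)/(z - 8)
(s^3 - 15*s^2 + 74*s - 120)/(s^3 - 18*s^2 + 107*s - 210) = (s - 4)/(s - 7)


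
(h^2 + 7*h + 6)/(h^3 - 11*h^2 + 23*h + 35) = (h + 6)/(h^2 - 12*h + 35)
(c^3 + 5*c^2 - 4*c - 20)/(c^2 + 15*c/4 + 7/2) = 4*(c^2 + 3*c - 10)/(4*c + 7)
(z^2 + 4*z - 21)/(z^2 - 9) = (z + 7)/(z + 3)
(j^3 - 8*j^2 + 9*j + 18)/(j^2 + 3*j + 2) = (j^2 - 9*j + 18)/(j + 2)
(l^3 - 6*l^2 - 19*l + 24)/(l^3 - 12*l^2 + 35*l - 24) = (l + 3)/(l - 3)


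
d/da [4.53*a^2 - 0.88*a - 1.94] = 9.06*a - 0.88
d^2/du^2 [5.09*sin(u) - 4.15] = -5.09*sin(u)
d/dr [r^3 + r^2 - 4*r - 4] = 3*r^2 + 2*r - 4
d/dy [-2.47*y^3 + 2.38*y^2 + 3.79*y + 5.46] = -7.41*y^2 + 4.76*y + 3.79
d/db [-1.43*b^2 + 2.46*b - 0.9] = 2.46 - 2.86*b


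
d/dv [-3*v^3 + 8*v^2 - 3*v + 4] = -9*v^2 + 16*v - 3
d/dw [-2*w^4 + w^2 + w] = -8*w^3 + 2*w + 1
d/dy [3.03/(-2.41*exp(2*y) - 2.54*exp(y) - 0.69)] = (14.6046*exp(y) + 7.6962)*exp(y)/(2.41*exp(2*y) + 2.54*exp(y) + 0.69)^2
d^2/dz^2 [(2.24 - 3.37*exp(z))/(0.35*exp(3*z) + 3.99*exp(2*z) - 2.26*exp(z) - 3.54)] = (-1.6513*exp(6*z) - 11.649015*exp(5*z) - 29.9036570000001*exp(4*z) + 54.431188*exp(3*z) - 321.2181*exp(2*z) + 164.958788*exp(z) - 60.152388)*exp(z)/(0.042875*exp(9*z) + 1.466325*exp(8*z) + 15.885555*exp(7*z) + 43.283709*exp(6*z) - 132.236958*exp(5*z) - 91.13265*exp(4*z) + 193.14458*exp(3*z) + 95.76054*exp(2*z) - 84.964248*exp(z) - 44.361864)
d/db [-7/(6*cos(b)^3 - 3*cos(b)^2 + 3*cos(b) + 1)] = 21*(-6*cos(b)^2 + 2*cos(b) - 1)*sin(b)/(6*cos(b)^3 - 3*cos(b)^2 + 3*cos(b) + 1)^2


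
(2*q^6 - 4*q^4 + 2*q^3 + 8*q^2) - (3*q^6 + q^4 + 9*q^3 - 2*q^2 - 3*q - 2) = -q^6 - 5*q^4 - 7*q^3 + 10*q^2 + 3*q + 2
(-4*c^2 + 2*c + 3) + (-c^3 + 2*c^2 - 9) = -c^3 - 2*c^2 + 2*c - 6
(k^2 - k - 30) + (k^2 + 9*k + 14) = 2*k^2 + 8*k - 16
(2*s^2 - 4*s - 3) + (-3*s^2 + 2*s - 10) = -s^2 - 2*s - 13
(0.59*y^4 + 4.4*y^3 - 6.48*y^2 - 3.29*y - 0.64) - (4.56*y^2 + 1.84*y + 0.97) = 0.59*y^4 + 4.4*y^3 - 11.04*y^2 - 5.13*y - 1.61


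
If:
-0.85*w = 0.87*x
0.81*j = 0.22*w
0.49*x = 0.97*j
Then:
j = 0.00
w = 0.00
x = 0.00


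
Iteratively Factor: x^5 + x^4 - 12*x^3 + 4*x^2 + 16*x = (x - 2)*(x^4 + 3*x^3 - 6*x^2 - 8*x) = (x - 2)*(x + 1)*(x^3 + 2*x^2 - 8*x) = (x - 2)^2*(x + 1)*(x^2 + 4*x) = x*(x - 2)^2*(x + 1)*(x + 4)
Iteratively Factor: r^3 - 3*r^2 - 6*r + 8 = (r - 4)*(r^2 + r - 2) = (r - 4)*(r - 1)*(r + 2)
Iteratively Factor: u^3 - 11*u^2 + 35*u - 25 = (u - 1)*(u^2 - 10*u + 25) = (u - 5)*(u - 1)*(u - 5)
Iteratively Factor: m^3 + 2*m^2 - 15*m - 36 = (m + 3)*(m^2 - m - 12) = (m + 3)^2*(m - 4)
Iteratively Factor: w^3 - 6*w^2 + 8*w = (w - 2)*(w^2 - 4*w) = (w - 4)*(w - 2)*(w)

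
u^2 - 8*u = u*(u - 8)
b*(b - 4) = b^2 - 4*b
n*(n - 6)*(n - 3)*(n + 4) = n^4 - 5*n^3 - 18*n^2 + 72*n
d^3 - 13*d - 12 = (d - 4)*(d + 1)*(d + 3)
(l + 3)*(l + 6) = l^2 + 9*l + 18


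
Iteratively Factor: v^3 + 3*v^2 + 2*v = (v + 1)*(v^2 + 2*v) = v*(v + 1)*(v + 2)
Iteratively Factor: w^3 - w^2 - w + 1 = (w - 1)*(w^2 - 1) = (w - 1)^2*(w + 1)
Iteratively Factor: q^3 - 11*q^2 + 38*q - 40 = (q - 5)*(q^2 - 6*q + 8) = (q - 5)*(q - 4)*(q - 2)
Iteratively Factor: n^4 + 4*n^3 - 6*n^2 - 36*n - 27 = (n + 3)*(n^3 + n^2 - 9*n - 9) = (n - 3)*(n + 3)*(n^2 + 4*n + 3) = (n - 3)*(n + 3)^2*(n + 1)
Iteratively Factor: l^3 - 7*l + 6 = (l - 2)*(l^2 + 2*l - 3) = (l - 2)*(l + 3)*(l - 1)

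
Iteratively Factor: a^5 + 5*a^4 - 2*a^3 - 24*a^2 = (a - 2)*(a^4 + 7*a^3 + 12*a^2) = (a - 2)*(a + 4)*(a^3 + 3*a^2) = a*(a - 2)*(a + 4)*(a^2 + 3*a) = a*(a - 2)*(a + 3)*(a + 4)*(a)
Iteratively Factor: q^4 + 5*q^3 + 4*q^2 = (q + 4)*(q^3 + q^2) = q*(q + 4)*(q^2 + q) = q^2*(q + 4)*(q + 1)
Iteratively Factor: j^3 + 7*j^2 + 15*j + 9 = (j + 1)*(j^2 + 6*j + 9) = (j + 1)*(j + 3)*(j + 3)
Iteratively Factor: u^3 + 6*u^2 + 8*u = (u)*(u^2 + 6*u + 8) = u*(u + 2)*(u + 4)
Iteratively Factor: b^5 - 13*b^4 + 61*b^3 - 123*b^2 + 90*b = (b - 3)*(b^4 - 10*b^3 + 31*b^2 - 30*b) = (b - 5)*(b - 3)*(b^3 - 5*b^2 + 6*b) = b*(b - 5)*(b - 3)*(b^2 - 5*b + 6) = b*(b - 5)*(b - 3)^2*(b - 2)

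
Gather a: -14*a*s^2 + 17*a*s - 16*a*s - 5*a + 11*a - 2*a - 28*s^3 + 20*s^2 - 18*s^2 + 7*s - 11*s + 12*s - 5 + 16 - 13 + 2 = a*(-14*s^2 + s + 4) - 28*s^3 + 2*s^2 + 8*s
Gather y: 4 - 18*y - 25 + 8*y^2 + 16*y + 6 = 8*y^2 - 2*y - 15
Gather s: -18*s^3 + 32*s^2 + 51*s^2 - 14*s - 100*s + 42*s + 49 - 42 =-18*s^3 + 83*s^2 - 72*s + 7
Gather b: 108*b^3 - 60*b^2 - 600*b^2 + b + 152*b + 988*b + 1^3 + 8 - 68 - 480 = 108*b^3 - 660*b^2 + 1141*b - 539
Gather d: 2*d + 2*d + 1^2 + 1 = 4*d + 2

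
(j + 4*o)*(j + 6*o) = j^2 + 10*j*o + 24*o^2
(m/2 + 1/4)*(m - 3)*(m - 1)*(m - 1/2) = m^4/2 - 2*m^3 + 11*m^2/8 + m/2 - 3/8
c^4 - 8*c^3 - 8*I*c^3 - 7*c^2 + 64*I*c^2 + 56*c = c*(c - 8)*(c - 7*I)*(c - I)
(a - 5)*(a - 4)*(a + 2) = a^3 - 7*a^2 + 2*a + 40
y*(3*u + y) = 3*u*y + y^2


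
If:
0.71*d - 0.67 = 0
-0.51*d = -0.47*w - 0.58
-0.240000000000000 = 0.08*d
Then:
No Solution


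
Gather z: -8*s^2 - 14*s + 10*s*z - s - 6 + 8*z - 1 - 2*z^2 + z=-8*s^2 - 15*s - 2*z^2 + z*(10*s + 9) - 7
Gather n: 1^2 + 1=2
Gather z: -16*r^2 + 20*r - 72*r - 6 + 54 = -16*r^2 - 52*r + 48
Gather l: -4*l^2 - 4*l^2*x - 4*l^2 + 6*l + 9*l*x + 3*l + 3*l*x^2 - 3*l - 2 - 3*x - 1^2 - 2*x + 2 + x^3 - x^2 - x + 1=l^2*(-4*x - 8) + l*(3*x^2 + 9*x + 6) + x^3 - x^2 - 6*x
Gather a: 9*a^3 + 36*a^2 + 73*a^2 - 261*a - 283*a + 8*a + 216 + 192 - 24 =9*a^3 + 109*a^2 - 536*a + 384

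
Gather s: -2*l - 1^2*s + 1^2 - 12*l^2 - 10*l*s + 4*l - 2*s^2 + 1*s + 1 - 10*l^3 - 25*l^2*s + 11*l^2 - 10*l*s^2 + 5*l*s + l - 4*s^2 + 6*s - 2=-10*l^3 - l^2 + 3*l + s^2*(-10*l - 6) + s*(-25*l^2 - 5*l + 6)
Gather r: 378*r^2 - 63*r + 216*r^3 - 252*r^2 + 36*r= 216*r^3 + 126*r^2 - 27*r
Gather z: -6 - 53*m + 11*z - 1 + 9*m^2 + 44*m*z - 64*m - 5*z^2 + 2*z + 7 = 9*m^2 - 117*m - 5*z^2 + z*(44*m + 13)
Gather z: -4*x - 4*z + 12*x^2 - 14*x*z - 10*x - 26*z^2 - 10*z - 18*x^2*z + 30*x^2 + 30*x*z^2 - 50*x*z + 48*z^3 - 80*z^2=42*x^2 - 14*x + 48*z^3 + z^2*(30*x - 106) + z*(-18*x^2 - 64*x - 14)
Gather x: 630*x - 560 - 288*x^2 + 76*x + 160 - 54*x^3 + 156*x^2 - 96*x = -54*x^3 - 132*x^2 + 610*x - 400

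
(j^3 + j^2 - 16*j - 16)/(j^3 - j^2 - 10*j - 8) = (j + 4)/(j + 2)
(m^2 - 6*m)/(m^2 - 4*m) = (m - 6)/(m - 4)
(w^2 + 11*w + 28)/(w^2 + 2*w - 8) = (w + 7)/(w - 2)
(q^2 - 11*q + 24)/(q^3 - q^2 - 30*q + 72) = (q - 8)/(q^2 + 2*q - 24)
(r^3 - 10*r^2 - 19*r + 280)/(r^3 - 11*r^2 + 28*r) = (r^2 - 3*r - 40)/(r*(r - 4))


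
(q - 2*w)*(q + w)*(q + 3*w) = q^3 + 2*q^2*w - 5*q*w^2 - 6*w^3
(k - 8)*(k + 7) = k^2 - k - 56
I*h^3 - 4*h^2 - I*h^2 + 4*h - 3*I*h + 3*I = (h + I)*(h + 3*I)*(I*h - I)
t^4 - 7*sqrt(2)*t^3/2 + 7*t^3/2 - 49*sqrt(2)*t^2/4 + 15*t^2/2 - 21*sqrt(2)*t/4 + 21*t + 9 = (t + 1/2)*(t + 3)*(t - 2*sqrt(2))*(t - 3*sqrt(2)/2)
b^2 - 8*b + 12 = (b - 6)*(b - 2)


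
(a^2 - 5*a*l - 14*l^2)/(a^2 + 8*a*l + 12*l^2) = (a - 7*l)/(a + 6*l)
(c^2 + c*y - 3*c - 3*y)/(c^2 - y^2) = (3 - c)/(-c + y)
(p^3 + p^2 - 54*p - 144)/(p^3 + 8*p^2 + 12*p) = (p^2 - 5*p - 24)/(p*(p + 2))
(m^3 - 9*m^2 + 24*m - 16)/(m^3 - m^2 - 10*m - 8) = (m^2 - 5*m + 4)/(m^2 + 3*m + 2)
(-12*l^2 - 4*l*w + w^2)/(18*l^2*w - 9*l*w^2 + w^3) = (2*l + w)/(w*(-3*l + w))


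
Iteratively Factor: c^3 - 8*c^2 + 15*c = (c - 5)*(c^2 - 3*c) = (c - 5)*(c - 3)*(c)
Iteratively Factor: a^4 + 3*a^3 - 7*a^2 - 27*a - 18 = (a - 3)*(a^3 + 6*a^2 + 11*a + 6) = (a - 3)*(a + 3)*(a^2 + 3*a + 2) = (a - 3)*(a + 1)*(a + 3)*(a + 2)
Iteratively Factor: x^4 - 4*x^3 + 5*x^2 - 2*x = (x - 2)*(x^3 - 2*x^2 + x) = (x - 2)*(x - 1)*(x^2 - x) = (x - 2)*(x - 1)^2*(x)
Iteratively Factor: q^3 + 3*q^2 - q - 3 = (q + 1)*(q^2 + 2*q - 3) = (q + 1)*(q + 3)*(q - 1)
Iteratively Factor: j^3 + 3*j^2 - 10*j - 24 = (j - 3)*(j^2 + 6*j + 8) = (j - 3)*(j + 2)*(j + 4)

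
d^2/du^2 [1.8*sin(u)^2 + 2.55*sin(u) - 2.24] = -2.55*sin(u) + 3.6*cos(2*u)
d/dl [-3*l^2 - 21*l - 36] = -6*l - 21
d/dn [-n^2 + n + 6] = 1 - 2*n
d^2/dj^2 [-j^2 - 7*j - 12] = -2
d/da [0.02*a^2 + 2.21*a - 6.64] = 0.04*a + 2.21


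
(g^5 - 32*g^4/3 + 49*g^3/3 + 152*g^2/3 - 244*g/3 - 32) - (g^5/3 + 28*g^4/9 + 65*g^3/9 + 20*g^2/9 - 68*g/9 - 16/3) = 2*g^5/3 - 124*g^4/9 + 82*g^3/9 + 436*g^2/9 - 664*g/9 - 80/3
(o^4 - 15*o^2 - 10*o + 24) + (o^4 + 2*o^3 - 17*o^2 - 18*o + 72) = 2*o^4 + 2*o^3 - 32*o^2 - 28*o + 96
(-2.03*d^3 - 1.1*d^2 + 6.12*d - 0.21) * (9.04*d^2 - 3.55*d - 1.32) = -18.3512*d^5 - 2.7375*d^4 + 61.9094*d^3 - 22.1724*d^2 - 7.3329*d + 0.2772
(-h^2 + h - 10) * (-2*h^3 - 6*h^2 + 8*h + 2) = 2*h^5 + 4*h^4 + 6*h^3 + 66*h^2 - 78*h - 20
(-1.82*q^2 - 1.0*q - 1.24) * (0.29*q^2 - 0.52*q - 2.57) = -0.5278*q^4 + 0.6564*q^3 + 4.8378*q^2 + 3.2148*q + 3.1868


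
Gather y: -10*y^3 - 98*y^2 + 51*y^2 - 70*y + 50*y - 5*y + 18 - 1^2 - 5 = -10*y^3 - 47*y^2 - 25*y + 12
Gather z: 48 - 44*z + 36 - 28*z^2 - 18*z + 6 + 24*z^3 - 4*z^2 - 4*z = 24*z^3 - 32*z^2 - 66*z + 90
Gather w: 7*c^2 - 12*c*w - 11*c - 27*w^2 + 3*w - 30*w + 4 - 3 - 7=7*c^2 - 11*c - 27*w^2 + w*(-12*c - 27) - 6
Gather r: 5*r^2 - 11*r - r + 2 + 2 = 5*r^2 - 12*r + 4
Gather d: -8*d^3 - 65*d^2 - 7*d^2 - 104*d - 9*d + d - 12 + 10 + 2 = -8*d^3 - 72*d^2 - 112*d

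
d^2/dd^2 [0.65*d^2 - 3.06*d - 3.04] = 1.30000000000000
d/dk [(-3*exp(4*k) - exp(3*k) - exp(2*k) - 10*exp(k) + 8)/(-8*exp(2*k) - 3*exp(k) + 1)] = (48*exp(5*k) + 35*exp(4*k) - 6*exp(3*k) - 80*exp(2*k) + 126*exp(k) + 14)*exp(k)/(64*exp(4*k) + 48*exp(3*k) - 7*exp(2*k) - 6*exp(k) + 1)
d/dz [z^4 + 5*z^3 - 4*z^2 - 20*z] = 4*z^3 + 15*z^2 - 8*z - 20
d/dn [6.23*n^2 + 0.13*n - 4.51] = 12.46*n + 0.13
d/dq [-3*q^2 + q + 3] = 1 - 6*q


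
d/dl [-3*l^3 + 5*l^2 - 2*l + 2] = -9*l^2 + 10*l - 2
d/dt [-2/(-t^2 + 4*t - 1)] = 4*(2 - t)/(t^2 - 4*t + 1)^2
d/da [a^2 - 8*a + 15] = 2*a - 8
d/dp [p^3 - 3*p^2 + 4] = 3*p*(p - 2)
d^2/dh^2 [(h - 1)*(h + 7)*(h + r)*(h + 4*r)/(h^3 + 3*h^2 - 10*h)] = 2*(4*h^6*r^2 + 15*h^6*r - 6*h^6 + 72*h^5*r^2 + 45*h^5*r + 90*h^5 + 168*h^4*r^2 + 585*h^4*r + 90*h^4 - 96*h^3*r^2 + 735*h^3*r + 390*h^3 + 84*h^2*r^2 + 2520*h*r^2 - 2800*r^2)/(h^3*(h^6 + 9*h^5 - 3*h^4 - 153*h^3 + 30*h^2 + 900*h - 1000))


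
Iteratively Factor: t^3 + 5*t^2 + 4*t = (t)*(t^2 + 5*t + 4) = t*(t + 1)*(t + 4)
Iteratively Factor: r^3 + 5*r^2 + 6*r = (r + 3)*(r^2 + 2*r) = r*(r + 3)*(r + 2)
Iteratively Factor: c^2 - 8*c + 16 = (c - 4)*(c - 4)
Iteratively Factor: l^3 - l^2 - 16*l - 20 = (l + 2)*(l^2 - 3*l - 10) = (l - 5)*(l + 2)*(l + 2)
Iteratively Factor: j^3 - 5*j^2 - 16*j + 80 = (j + 4)*(j^2 - 9*j + 20) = (j - 4)*(j + 4)*(j - 5)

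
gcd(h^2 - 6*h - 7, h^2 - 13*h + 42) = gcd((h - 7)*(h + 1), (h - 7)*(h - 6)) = h - 7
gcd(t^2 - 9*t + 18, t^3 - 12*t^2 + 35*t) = 1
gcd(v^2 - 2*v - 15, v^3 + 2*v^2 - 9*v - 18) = v + 3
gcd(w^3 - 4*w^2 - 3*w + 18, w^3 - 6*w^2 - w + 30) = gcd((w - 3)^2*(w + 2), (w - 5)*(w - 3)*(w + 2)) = w^2 - w - 6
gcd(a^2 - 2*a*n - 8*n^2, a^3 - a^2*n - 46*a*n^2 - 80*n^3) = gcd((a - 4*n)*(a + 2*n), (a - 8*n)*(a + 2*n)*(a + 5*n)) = a + 2*n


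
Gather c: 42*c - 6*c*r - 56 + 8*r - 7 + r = c*(42 - 6*r) + 9*r - 63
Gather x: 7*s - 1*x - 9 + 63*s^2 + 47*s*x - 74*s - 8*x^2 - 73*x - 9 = 63*s^2 - 67*s - 8*x^2 + x*(47*s - 74) - 18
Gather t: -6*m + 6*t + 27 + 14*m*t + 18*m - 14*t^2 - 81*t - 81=12*m - 14*t^2 + t*(14*m - 75) - 54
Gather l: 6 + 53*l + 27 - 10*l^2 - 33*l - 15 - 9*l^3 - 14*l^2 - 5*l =-9*l^3 - 24*l^2 + 15*l + 18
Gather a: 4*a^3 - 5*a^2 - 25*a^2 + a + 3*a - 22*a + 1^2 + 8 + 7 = 4*a^3 - 30*a^2 - 18*a + 16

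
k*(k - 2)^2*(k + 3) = k^4 - k^3 - 8*k^2 + 12*k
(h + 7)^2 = h^2 + 14*h + 49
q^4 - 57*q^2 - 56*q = q*(q - 8)*(q + 1)*(q + 7)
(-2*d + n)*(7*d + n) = -14*d^2 + 5*d*n + n^2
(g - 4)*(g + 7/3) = g^2 - 5*g/3 - 28/3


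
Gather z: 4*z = 4*z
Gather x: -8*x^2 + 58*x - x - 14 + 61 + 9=-8*x^2 + 57*x + 56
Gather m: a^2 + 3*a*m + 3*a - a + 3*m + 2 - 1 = a^2 + 2*a + m*(3*a + 3) + 1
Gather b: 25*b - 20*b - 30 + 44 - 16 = 5*b - 2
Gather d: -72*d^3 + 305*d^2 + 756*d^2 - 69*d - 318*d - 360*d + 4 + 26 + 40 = -72*d^3 + 1061*d^2 - 747*d + 70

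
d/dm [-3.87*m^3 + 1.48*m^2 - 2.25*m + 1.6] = -11.61*m^2 + 2.96*m - 2.25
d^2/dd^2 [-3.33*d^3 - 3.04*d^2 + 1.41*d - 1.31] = -19.98*d - 6.08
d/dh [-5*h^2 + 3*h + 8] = 3 - 10*h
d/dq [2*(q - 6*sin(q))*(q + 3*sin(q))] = -6*q*cos(q) + 4*q - 6*sin(q) - 36*sin(2*q)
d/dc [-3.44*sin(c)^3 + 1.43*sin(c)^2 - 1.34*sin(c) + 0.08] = (-10.32*sin(c)^2 + 2.86*sin(c) - 1.34)*cos(c)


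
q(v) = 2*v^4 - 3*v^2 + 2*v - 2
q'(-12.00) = -13750.00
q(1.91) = 17.49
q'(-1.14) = -3.01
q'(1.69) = 30.47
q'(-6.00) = -1690.00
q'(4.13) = 540.78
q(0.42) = -1.63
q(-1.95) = 11.61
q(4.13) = 536.96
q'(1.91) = 46.28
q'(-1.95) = -45.62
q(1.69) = 9.13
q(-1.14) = -4.80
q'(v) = 8*v^3 - 6*v + 2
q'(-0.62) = 3.81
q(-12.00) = 41014.00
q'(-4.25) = -586.62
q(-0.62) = -4.10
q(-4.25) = 587.82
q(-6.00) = 2470.00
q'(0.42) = 0.07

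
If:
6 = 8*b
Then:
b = 3/4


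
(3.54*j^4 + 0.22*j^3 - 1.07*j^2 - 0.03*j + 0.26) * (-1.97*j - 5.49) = -6.9738*j^5 - 19.868*j^4 + 0.9001*j^3 + 5.9334*j^2 - 0.3475*j - 1.4274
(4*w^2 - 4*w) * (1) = 4*w^2 - 4*w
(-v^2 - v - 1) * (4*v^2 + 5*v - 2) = -4*v^4 - 9*v^3 - 7*v^2 - 3*v + 2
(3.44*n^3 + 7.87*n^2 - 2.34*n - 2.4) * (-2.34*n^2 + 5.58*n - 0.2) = -8.0496*n^5 + 0.779399999999999*n^4 + 48.7022*n^3 - 9.0152*n^2 - 12.924*n + 0.48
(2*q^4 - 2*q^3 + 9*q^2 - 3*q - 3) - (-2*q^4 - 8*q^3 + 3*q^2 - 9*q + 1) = 4*q^4 + 6*q^3 + 6*q^2 + 6*q - 4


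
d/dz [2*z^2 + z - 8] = 4*z + 1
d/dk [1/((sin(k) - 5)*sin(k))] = (5 - 2*sin(k))*cos(k)/((sin(k) - 5)^2*sin(k)^2)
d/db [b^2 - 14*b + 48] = 2*b - 14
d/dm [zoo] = 0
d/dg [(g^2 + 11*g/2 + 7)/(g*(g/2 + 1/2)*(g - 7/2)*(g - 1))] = 4*(-4*g^5 - 26*g^4 + 21*g^3 + 165*g^2 + 28*g - 49)/(g^2*(4*g^6 - 28*g^5 + 41*g^4 + 56*g^3 - 94*g^2 - 28*g + 49))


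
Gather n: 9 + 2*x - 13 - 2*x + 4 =0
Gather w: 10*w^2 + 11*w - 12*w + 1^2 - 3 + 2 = 10*w^2 - w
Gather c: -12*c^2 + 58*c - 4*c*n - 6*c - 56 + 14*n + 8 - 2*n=-12*c^2 + c*(52 - 4*n) + 12*n - 48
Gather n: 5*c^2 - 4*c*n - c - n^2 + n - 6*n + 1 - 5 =5*c^2 - c - n^2 + n*(-4*c - 5) - 4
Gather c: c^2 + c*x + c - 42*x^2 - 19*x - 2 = c^2 + c*(x + 1) - 42*x^2 - 19*x - 2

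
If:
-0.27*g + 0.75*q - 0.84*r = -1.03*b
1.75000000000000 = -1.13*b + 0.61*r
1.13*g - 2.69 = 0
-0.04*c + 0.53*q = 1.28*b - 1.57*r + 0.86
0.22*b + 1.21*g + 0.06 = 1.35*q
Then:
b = -3.51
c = -30.67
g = 2.38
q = 1.61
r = -3.64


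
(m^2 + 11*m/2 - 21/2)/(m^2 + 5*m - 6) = (2*m^2 + 11*m - 21)/(2*(m^2 + 5*m - 6))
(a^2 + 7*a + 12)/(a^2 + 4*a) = (a + 3)/a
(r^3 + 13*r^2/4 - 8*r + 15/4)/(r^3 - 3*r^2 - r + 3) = (4*r^2 + 17*r - 15)/(4*(r^2 - 2*r - 3))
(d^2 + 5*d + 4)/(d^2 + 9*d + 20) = (d + 1)/(d + 5)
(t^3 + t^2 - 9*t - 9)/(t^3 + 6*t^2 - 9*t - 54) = (t + 1)/(t + 6)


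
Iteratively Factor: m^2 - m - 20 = (m + 4)*(m - 5)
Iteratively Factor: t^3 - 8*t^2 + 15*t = (t - 3)*(t^2 - 5*t) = (t - 5)*(t - 3)*(t)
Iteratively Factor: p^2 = (p)*(p)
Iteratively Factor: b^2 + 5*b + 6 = (b + 3)*(b + 2)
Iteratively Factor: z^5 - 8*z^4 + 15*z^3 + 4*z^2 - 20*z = (z + 1)*(z^4 - 9*z^3 + 24*z^2 - 20*z) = (z - 2)*(z + 1)*(z^3 - 7*z^2 + 10*z) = (z - 2)^2*(z + 1)*(z^2 - 5*z) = (z - 5)*(z - 2)^2*(z + 1)*(z)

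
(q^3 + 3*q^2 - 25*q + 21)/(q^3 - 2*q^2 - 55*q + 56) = (q - 3)/(q - 8)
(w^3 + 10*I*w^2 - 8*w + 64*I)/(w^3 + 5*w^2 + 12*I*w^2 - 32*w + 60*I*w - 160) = (w - 2*I)/(w + 5)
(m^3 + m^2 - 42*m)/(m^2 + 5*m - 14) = m*(m - 6)/(m - 2)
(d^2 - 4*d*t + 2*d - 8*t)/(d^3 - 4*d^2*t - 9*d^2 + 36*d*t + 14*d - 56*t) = (d + 2)/(d^2 - 9*d + 14)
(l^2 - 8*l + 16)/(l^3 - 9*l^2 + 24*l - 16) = 1/(l - 1)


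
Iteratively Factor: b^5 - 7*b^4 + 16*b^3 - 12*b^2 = (b - 2)*(b^4 - 5*b^3 + 6*b^2) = (b - 3)*(b - 2)*(b^3 - 2*b^2) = b*(b - 3)*(b - 2)*(b^2 - 2*b) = b^2*(b - 3)*(b - 2)*(b - 2)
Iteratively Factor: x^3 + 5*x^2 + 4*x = (x + 4)*(x^2 + x) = (x + 1)*(x + 4)*(x)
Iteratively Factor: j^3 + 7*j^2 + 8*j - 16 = (j + 4)*(j^2 + 3*j - 4) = (j - 1)*(j + 4)*(j + 4)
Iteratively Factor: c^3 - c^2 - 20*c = (c + 4)*(c^2 - 5*c) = (c - 5)*(c + 4)*(c)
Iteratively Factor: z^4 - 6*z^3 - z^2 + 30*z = (z + 2)*(z^3 - 8*z^2 + 15*z) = (z - 5)*(z + 2)*(z^2 - 3*z) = z*(z - 5)*(z + 2)*(z - 3)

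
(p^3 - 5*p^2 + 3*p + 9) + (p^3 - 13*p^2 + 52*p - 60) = 2*p^3 - 18*p^2 + 55*p - 51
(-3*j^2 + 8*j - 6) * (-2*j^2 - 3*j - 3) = 6*j^4 - 7*j^3 - 3*j^2 - 6*j + 18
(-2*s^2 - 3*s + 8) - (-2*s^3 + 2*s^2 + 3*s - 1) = 2*s^3 - 4*s^2 - 6*s + 9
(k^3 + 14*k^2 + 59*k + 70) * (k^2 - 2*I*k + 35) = k^5 + 14*k^4 - 2*I*k^4 + 94*k^3 - 28*I*k^3 + 560*k^2 - 118*I*k^2 + 2065*k - 140*I*k + 2450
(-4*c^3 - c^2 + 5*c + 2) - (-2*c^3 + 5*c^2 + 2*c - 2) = -2*c^3 - 6*c^2 + 3*c + 4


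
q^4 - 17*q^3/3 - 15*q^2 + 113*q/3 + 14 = (q - 7)*(q - 2)*(q + 1/3)*(q + 3)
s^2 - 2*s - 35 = (s - 7)*(s + 5)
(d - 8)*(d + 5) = d^2 - 3*d - 40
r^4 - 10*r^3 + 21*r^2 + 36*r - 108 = (r - 6)*(r - 3)^2*(r + 2)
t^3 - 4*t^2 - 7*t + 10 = (t - 5)*(t - 1)*(t + 2)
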